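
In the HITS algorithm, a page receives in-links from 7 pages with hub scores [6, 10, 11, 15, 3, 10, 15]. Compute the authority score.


Authority = sum of hub scores of in-linkers
In-link 1: hub score = 6
In-link 2: hub score = 10
In-link 3: hub score = 11
In-link 4: hub score = 15
In-link 5: hub score = 3
In-link 6: hub score = 10
In-link 7: hub score = 15
Authority = 6 + 10 + 11 + 15 + 3 + 10 + 15 = 70

70


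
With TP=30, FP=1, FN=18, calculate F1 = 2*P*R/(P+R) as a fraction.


F1 = 2 * P * R / (P + R)
P = TP/(TP+FP) = 30/31 = 30/31
R = TP/(TP+FN) = 30/48 = 5/8
2 * P * R = 2 * 30/31 * 5/8 = 75/62
P + R = 30/31 + 5/8 = 395/248
F1 = 75/62 / 395/248 = 60/79

60/79


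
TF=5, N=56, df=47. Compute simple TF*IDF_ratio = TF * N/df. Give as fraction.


TF * (N/df)
= 5 * (56/47)
= 5 * 56/47
= 280/47

280/47


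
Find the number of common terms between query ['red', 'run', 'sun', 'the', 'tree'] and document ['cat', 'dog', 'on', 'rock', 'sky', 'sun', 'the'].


Query terms: ['red', 'run', 'sun', 'the', 'tree']
Document terms: ['cat', 'dog', 'on', 'rock', 'sky', 'sun', 'the']
Common terms: ['sun', 'the']
Overlap count = 2

2


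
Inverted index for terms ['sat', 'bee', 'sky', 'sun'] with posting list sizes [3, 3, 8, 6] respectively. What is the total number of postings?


Summing posting list sizes:
'sat': 3 postings
'bee': 3 postings
'sky': 8 postings
'sun': 6 postings
Total = 3 + 3 + 8 + 6 = 20

20


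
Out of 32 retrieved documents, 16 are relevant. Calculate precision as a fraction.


Precision = relevant_retrieved / total_retrieved
= 16 / 32
= 16 / (16 + 16)
= 1/2

1/2


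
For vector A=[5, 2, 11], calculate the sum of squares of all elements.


|A|^2 = sum of squared components
A[0]^2 = 5^2 = 25
A[1]^2 = 2^2 = 4
A[2]^2 = 11^2 = 121
Sum = 25 + 4 + 121 = 150

150


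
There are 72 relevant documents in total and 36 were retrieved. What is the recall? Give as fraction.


Recall = retrieved_relevant / total_relevant
= 36 / 72
= 36 / (36 + 36)
= 1/2

1/2


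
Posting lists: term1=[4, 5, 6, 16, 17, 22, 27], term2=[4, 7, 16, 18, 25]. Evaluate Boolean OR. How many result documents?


Boolean OR: find union of posting lists
term1 docs: [4, 5, 6, 16, 17, 22, 27]
term2 docs: [4, 7, 16, 18, 25]
Union: [4, 5, 6, 7, 16, 17, 18, 22, 25, 27]
|union| = 10

10


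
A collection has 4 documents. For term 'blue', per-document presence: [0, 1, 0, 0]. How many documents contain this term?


Checking each document for 'blue':
Doc 1: absent
Doc 2: present
Doc 3: absent
Doc 4: absent
df = sum of presences = 0 + 1 + 0 + 0 = 1

1


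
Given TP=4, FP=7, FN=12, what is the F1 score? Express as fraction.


F1 = 2 * P * R / (P + R)
P = TP/(TP+FP) = 4/11 = 4/11
R = TP/(TP+FN) = 4/16 = 1/4
2 * P * R = 2 * 4/11 * 1/4 = 2/11
P + R = 4/11 + 1/4 = 27/44
F1 = 2/11 / 27/44 = 8/27

8/27


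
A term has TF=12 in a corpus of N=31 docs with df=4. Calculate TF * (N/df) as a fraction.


TF * (N/df)
= 12 * (31/4)
= 12 * 31/4
= 93

93


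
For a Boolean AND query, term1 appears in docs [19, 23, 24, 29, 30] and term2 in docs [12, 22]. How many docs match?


Boolean AND: find intersection of posting lists
term1 docs: [19, 23, 24, 29, 30]
term2 docs: [12, 22]
Intersection: []
|intersection| = 0

0


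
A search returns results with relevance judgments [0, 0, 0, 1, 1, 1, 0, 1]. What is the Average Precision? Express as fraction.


Computing P@k for each relevant position:
Position 1: not relevant
Position 2: not relevant
Position 3: not relevant
Position 4: relevant, P@4 = 1/4 = 1/4
Position 5: relevant, P@5 = 2/5 = 2/5
Position 6: relevant, P@6 = 3/6 = 1/2
Position 7: not relevant
Position 8: relevant, P@8 = 4/8 = 1/2
Sum of P@k = 1/4 + 2/5 + 1/2 + 1/2 = 33/20
AP = 33/20 / 4 = 33/80

33/80


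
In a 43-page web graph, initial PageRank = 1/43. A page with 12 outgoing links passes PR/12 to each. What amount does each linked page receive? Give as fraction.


Initial PR = 1/43 = 1/43
Outlinks = 12
Contribution per link = PR / outlinks
= 1/43 / 12
= 1/516

1/516


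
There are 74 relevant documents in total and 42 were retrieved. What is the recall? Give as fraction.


Recall = retrieved_relevant / total_relevant
= 42 / 74
= 42 / (42 + 32)
= 21/37

21/37


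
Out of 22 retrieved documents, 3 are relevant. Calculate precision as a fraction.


Precision = relevant_retrieved / total_retrieved
= 3 / 22
= 3 / (3 + 19)
= 3/22

3/22


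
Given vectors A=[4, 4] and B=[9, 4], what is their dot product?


Dot product = sum of element-wise products
A[0]*B[0] = 4*9 = 36
A[1]*B[1] = 4*4 = 16
Sum = 36 + 16 = 52

52


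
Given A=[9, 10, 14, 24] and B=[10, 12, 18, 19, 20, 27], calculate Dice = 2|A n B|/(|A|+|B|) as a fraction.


A intersect B = [10]
|A intersect B| = 1
|A| = 4, |B| = 6
Dice = 2*1 / (4+6)
= 2 / 10 = 1/5

1/5


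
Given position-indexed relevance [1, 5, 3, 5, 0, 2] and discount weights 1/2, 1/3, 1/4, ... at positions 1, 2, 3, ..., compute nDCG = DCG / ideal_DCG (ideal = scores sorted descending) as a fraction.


Position discount weights w_i = 1/(i+1) for i=1..6:
Weights = [1/2, 1/3, 1/4, 1/5, 1/6, 1/7]
Actual relevance: [1, 5, 3, 5, 0, 2]
DCG = 1/2 + 5/3 + 3/4 + 5/5 + 0/6 + 2/7 = 353/84
Ideal relevance (sorted desc): [5, 5, 3, 2, 1, 0]
Ideal DCG = 5/2 + 5/3 + 3/4 + 2/5 + 1/6 + 0/7 = 329/60
nDCG = DCG / ideal_DCG = 353/84 / 329/60 = 1765/2303

1765/2303


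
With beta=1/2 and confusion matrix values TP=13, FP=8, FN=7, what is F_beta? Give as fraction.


P = TP/(TP+FP) = 13/21 = 13/21
R = TP/(TP+FN) = 13/20 = 13/20
beta^2 = 1/2^2 = 1/4
(1 + beta^2) = 5/4
Numerator = (1+beta^2)*P*R = 169/336
Denominator = beta^2*P + R = 13/84 + 13/20 = 169/210
F_beta = 5/8

5/8


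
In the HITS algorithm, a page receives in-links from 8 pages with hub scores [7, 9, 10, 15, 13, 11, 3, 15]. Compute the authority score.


Authority = sum of hub scores of in-linkers
In-link 1: hub score = 7
In-link 2: hub score = 9
In-link 3: hub score = 10
In-link 4: hub score = 15
In-link 5: hub score = 13
In-link 6: hub score = 11
In-link 7: hub score = 3
In-link 8: hub score = 15
Authority = 7 + 9 + 10 + 15 + 13 + 11 + 3 + 15 = 83

83


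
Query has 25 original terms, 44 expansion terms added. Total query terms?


Original terms: 25
Expansion terms: 44
Total = 25 + 44 = 69

69


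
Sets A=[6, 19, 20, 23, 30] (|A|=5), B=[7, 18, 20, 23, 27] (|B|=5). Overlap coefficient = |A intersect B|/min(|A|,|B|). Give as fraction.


A intersect B = [20, 23]
|A intersect B| = 2
min(|A|, |B|) = min(5, 5) = 5
Overlap = 2 / 5 = 2/5

2/5


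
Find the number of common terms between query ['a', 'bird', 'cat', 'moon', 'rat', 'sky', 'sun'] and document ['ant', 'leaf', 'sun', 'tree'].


Query terms: ['a', 'bird', 'cat', 'moon', 'rat', 'sky', 'sun']
Document terms: ['ant', 'leaf', 'sun', 'tree']
Common terms: ['sun']
Overlap count = 1

1


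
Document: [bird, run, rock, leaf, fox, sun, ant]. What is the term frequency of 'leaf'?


Document has 7 words
Scanning for 'leaf':
Found at positions: [3]
Count = 1

1


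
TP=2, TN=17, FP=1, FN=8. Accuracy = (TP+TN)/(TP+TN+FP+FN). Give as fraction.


Accuracy = (TP + TN) / (TP + TN + FP + FN)
TP + TN = 2 + 17 = 19
Total = 2 + 17 + 1 + 8 = 28
Accuracy = 19 / 28 = 19/28

19/28


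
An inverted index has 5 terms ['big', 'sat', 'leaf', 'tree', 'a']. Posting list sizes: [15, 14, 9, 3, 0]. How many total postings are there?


Summing posting list sizes:
'big': 15 postings
'sat': 14 postings
'leaf': 9 postings
'tree': 3 postings
'a': 0 postings
Total = 15 + 14 + 9 + 3 + 0 = 41

41


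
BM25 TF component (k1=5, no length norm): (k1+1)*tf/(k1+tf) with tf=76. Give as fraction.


BM25 TF component = (k1+1)*tf / (k1+tf)
k1 = 5, tf = 76
Numerator = (5+1)*76 = 456
Denominator = 5 + 76 = 81
= 456/81 = 152/27

152/27


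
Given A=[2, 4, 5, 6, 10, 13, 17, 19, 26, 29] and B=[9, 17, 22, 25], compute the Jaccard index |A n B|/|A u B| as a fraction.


A intersect B = [17]
|A intersect B| = 1
A union B = [2, 4, 5, 6, 9, 10, 13, 17, 19, 22, 25, 26, 29]
|A union B| = 13
Jaccard = 1/13 = 1/13

1/13


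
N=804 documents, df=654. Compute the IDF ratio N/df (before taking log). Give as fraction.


IDF ratio = N / df
= 804 / 654
= 134/109

134/109


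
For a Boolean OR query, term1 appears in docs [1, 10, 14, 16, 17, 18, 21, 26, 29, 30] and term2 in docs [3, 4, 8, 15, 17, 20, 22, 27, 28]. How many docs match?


Boolean OR: find union of posting lists
term1 docs: [1, 10, 14, 16, 17, 18, 21, 26, 29, 30]
term2 docs: [3, 4, 8, 15, 17, 20, 22, 27, 28]
Union: [1, 3, 4, 8, 10, 14, 15, 16, 17, 18, 20, 21, 22, 26, 27, 28, 29, 30]
|union| = 18

18


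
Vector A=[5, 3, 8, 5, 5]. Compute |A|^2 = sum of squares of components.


|A|^2 = sum of squared components
A[0]^2 = 5^2 = 25
A[1]^2 = 3^2 = 9
A[2]^2 = 8^2 = 64
A[3]^2 = 5^2 = 25
A[4]^2 = 5^2 = 25
Sum = 25 + 9 + 64 + 25 + 25 = 148

148


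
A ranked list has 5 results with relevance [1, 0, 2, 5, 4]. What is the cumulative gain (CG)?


Cumulative Gain = sum of relevance scores
Position 1: rel=1, running sum=1
Position 2: rel=0, running sum=1
Position 3: rel=2, running sum=3
Position 4: rel=5, running sum=8
Position 5: rel=4, running sum=12
CG = 12

12


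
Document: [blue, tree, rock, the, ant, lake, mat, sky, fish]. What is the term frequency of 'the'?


Document has 9 words
Scanning for 'the':
Found at positions: [3]
Count = 1

1


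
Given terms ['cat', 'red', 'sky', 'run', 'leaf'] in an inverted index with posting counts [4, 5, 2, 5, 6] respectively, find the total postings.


Summing posting list sizes:
'cat': 4 postings
'red': 5 postings
'sky': 2 postings
'run': 5 postings
'leaf': 6 postings
Total = 4 + 5 + 2 + 5 + 6 = 22

22


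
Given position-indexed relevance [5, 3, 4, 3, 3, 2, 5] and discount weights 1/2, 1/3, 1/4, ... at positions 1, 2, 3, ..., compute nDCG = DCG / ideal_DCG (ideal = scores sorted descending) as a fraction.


Position discount weights w_i = 1/(i+1) for i=1..7:
Weights = [1/2, 1/3, 1/4, 1/5, 1/6, 1/7, 1/8]
Actual relevance: [5, 3, 4, 3, 3, 2, 5]
DCG = 5/2 + 3/3 + 4/4 + 3/5 + 3/6 + 2/7 + 5/8 = 1823/280
Ideal relevance (sorted desc): [5, 5, 4, 3, 3, 3, 2]
Ideal DCG = 5/2 + 5/3 + 4/4 + 3/5 + 3/6 + 3/7 + 2/8 = 2917/420
nDCG = DCG / ideal_DCG = 1823/280 / 2917/420 = 5469/5834

5469/5834


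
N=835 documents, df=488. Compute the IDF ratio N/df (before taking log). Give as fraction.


IDF ratio = N / df
= 835 / 488
= 835/488

835/488


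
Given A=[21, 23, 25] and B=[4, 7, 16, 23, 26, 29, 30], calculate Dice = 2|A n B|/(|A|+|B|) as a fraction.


A intersect B = [23]
|A intersect B| = 1
|A| = 3, |B| = 7
Dice = 2*1 / (3+7)
= 2 / 10 = 1/5

1/5


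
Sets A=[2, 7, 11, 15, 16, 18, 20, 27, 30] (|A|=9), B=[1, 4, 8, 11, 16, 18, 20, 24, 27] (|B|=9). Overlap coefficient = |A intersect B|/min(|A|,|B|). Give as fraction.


A intersect B = [11, 16, 18, 20, 27]
|A intersect B| = 5
min(|A|, |B|) = min(9, 9) = 9
Overlap = 5 / 9 = 5/9

5/9


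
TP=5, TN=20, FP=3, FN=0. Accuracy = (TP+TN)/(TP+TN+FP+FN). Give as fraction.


Accuracy = (TP + TN) / (TP + TN + FP + FN)
TP + TN = 5 + 20 = 25
Total = 5 + 20 + 3 + 0 = 28
Accuracy = 25 / 28 = 25/28

25/28


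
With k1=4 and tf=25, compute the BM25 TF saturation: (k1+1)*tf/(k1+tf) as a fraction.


BM25 TF component = (k1+1)*tf / (k1+tf)
k1 = 4, tf = 25
Numerator = (4+1)*25 = 125
Denominator = 4 + 25 = 29
= 125/29 = 125/29

125/29


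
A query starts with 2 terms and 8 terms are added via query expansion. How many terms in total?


Original terms: 2
Expansion terms: 8
Total = 2 + 8 = 10

10


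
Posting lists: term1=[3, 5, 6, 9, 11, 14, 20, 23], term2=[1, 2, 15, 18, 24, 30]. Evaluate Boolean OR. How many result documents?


Boolean OR: find union of posting lists
term1 docs: [3, 5, 6, 9, 11, 14, 20, 23]
term2 docs: [1, 2, 15, 18, 24, 30]
Union: [1, 2, 3, 5, 6, 9, 11, 14, 15, 18, 20, 23, 24, 30]
|union| = 14

14


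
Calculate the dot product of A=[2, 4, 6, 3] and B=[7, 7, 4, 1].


Dot product = sum of element-wise products
A[0]*B[0] = 2*7 = 14
A[1]*B[1] = 4*7 = 28
A[2]*B[2] = 6*4 = 24
A[3]*B[3] = 3*1 = 3
Sum = 14 + 28 + 24 + 3 = 69

69


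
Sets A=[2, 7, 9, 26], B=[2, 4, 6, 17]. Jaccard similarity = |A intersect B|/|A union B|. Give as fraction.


A intersect B = [2]
|A intersect B| = 1
A union B = [2, 4, 6, 7, 9, 17, 26]
|A union B| = 7
Jaccard = 1/7 = 1/7

1/7


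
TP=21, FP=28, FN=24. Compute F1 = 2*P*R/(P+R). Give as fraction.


F1 = 2 * P * R / (P + R)
P = TP/(TP+FP) = 21/49 = 3/7
R = TP/(TP+FN) = 21/45 = 7/15
2 * P * R = 2 * 3/7 * 7/15 = 2/5
P + R = 3/7 + 7/15 = 94/105
F1 = 2/5 / 94/105 = 21/47

21/47


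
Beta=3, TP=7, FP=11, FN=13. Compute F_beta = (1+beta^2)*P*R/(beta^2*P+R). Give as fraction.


P = TP/(TP+FP) = 7/18 = 7/18
R = TP/(TP+FN) = 7/20 = 7/20
beta^2 = 3^2 = 9
(1 + beta^2) = 10
Numerator = (1+beta^2)*P*R = 49/36
Denominator = beta^2*P + R = 7/2 + 7/20 = 77/20
F_beta = 35/99

35/99


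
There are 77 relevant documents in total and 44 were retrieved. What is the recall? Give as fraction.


Recall = retrieved_relevant / total_relevant
= 44 / 77
= 44 / (44 + 33)
= 4/7

4/7


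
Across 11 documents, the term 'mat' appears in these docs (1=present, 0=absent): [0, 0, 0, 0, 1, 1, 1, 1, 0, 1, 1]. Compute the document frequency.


Checking each document for 'mat':
Doc 1: absent
Doc 2: absent
Doc 3: absent
Doc 4: absent
Doc 5: present
Doc 6: present
Doc 7: present
Doc 8: present
Doc 9: absent
Doc 10: present
Doc 11: present
df = sum of presences = 0 + 0 + 0 + 0 + 1 + 1 + 1 + 1 + 0 + 1 + 1 = 6

6


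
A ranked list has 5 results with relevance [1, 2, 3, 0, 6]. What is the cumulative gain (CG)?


Cumulative Gain = sum of relevance scores
Position 1: rel=1, running sum=1
Position 2: rel=2, running sum=3
Position 3: rel=3, running sum=6
Position 4: rel=0, running sum=6
Position 5: rel=6, running sum=12
CG = 12

12


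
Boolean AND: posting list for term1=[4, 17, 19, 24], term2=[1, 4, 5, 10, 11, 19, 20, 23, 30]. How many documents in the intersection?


Boolean AND: find intersection of posting lists
term1 docs: [4, 17, 19, 24]
term2 docs: [1, 4, 5, 10, 11, 19, 20, 23, 30]
Intersection: [4, 19]
|intersection| = 2

2


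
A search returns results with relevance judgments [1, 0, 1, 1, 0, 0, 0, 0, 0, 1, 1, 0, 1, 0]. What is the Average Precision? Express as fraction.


Computing P@k for each relevant position:
Position 1: relevant, P@1 = 1/1 = 1
Position 2: not relevant
Position 3: relevant, P@3 = 2/3 = 2/3
Position 4: relevant, P@4 = 3/4 = 3/4
Position 5: not relevant
Position 6: not relevant
Position 7: not relevant
Position 8: not relevant
Position 9: not relevant
Position 10: relevant, P@10 = 4/10 = 2/5
Position 11: relevant, P@11 = 5/11 = 5/11
Position 12: not relevant
Position 13: relevant, P@13 = 6/13 = 6/13
Position 14: not relevant
Sum of P@k = 1 + 2/3 + 3/4 + 2/5 + 5/11 + 6/13 = 32027/8580
AP = 32027/8580 / 6 = 32027/51480

32027/51480


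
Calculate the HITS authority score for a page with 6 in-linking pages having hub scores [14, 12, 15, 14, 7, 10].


Authority = sum of hub scores of in-linkers
In-link 1: hub score = 14
In-link 2: hub score = 12
In-link 3: hub score = 15
In-link 4: hub score = 14
In-link 5: hub score = 7
In-link 6: hub score = 10
Authority = 14 + 12 + 15 + 14 + 7 + 10 = 72

72


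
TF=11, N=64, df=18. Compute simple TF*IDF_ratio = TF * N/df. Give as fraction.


TF * (N/df)
= 11 * (64/18)
= 11 * 32/9
= 352/9

352/9


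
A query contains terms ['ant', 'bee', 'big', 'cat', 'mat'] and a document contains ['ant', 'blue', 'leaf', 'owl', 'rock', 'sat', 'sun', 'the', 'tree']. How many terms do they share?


Query terms: ['ant', 'bee', 'big', 'cat', 'mat']
Document terms: ['ant', 'blue', 'leaf', 'owl', 'rock', 'sat', 'sun', 'the', 'tree']
Common terms: ['ant']
Overlap count = 1

1


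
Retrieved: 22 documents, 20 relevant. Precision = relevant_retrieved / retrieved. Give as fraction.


Precision = relevant_retrieved / total_retrieved
= 20 / 22
= 20 / (20 + 2)
= 10/11

10/11


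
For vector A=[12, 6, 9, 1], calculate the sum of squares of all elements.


|A|^2 = sum of squared components
A[0]^2 = 12^2 = 144
A[1]^2 = 6^2 = 36
A[2]^2 = 9^2 = 81
A[3]^2 = 1^2 = 1
Sum = 144 + 36 + 81 + 1 = 262

262


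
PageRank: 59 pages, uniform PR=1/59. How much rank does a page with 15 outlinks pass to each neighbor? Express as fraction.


Initial PR = 1/59 = 1/59
Outlinks = 15
Contribution per link = PR / outlinks
= 1/59 / 15
= 1/885

1/885


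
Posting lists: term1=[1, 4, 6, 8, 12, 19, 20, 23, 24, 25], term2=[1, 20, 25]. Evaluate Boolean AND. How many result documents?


Boolean AND: find intersection of posting lists
term1 docs: [1, 4, 6, 8, 12, 19, 20, 23, 24, 25]
term2 docs: [1, 20, 25]
Intersection: [1, 20, 25]
|intersection| = 3

3


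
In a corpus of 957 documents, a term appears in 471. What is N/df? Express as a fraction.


IDF ratio = N / df
= 957 / 471
= 319/157

319/157


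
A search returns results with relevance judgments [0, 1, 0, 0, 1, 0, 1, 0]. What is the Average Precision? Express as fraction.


Computing P@k for each relevant position:
Position 1: not relevant
Position 2: relevant, P@2 = 1/2 = 1/2
Position 3: not relevant
Position 4: not relevant
Position 5: relevant, P@5 = 2/5 = 2/5
Position 6: not relevant
Position 7: relevant, P@7 = 3/7 = 3/7
Position 8: not relevant
Sum of P@k = 1/2 + 2/5 + 3/7 = 93/70
AP = 93/70 / 3 = 31/70

31/70


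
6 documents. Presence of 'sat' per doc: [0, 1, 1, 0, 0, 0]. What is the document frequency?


Checking each document for 'sat':
Doc 1: absent
Doc 2: present
Doc 3: present
Doc 4: absent
Doc 5: absent
Doc 6: absent
df = sum of presences = 0 + 1 + 1 + 0 + 0 + 0 = 2

2


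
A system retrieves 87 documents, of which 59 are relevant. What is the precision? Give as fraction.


Precision = relevant_retrieved / total_retrieved
= 59 / 87
= 59 / (59 + 28)
= 59/87

59/87


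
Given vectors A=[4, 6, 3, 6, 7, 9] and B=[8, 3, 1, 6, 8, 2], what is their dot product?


Dot product = sum of element-wise products
A[0]*B[0] = 4*8 = 32
A[1]*B[1] = 6*3 = 18
A[2]*B[2] = 3*1 = 3
A[3]*B[3] = 6*6 = 36
A[4]*B[4] = 7*8 = 56
A[5]*B[5] = 9*2 = 18
Sum = 32 + 18 + 3 + 36 + 56 + 18 = 163

163


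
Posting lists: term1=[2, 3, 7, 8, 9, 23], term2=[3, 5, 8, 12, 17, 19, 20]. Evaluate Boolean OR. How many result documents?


Boolean OR: find union of posting lists
term1 docs: [2, 3, 7, 8, 9, 23]
term2 docs: [3, 5, 8, 12, 17, 19, 20]
Union: [2, 3, 5, 7, 8, 9, 12, 17, 19, 20, 23]
|union| = 11

11


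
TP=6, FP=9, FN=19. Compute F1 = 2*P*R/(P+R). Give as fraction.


F1 = 2 * P * R / (P + R)
P = TP/(TP+FP) = 6/15 = 2/5
R = TP/(TP+FN) = 6/25 = 6/25
2 * P * R = 2 * 2/5 * 6/25 = 24/125
P + R = 2/5 + 6/25 = 16/25
F1 = 24/125 / 16/25 = 3/10

3/10


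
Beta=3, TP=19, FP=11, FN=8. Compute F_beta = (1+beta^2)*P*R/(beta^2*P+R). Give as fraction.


P = TP/(TP+FP) = 19/30 = 19/30
R = TP/(TP+FN) = 19/27 = 19/27
beta^2 = 3^2 = 9
(1 + beta^2) = 10
Numerator = (1+beta^2)*P*R = 361/81
Denominator = beta^2*P + R = 57/10 + 19/27 = 1729/270
F_beta = 190/273

190/273


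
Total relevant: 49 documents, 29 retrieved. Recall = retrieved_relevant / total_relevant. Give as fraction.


Recall = retrieved_relevant / total_relevant
= 29 / 49
= 29 / (29 + 20)
= 29/49

29/49


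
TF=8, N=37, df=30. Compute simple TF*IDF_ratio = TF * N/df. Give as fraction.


TF * (N/df)
= 8 * (37/30)
= 8 * 37/30
= 148/15

148/15


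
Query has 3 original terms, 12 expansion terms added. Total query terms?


Original terms: 3
Expansion terms: 12
Total = 3 + 12 = 15

15


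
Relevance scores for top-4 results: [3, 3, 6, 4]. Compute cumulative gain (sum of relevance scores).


Cumulative Gain = sum of relevance scores
Position 1: rel=3, running sum=3
Position 2: rel=3, running sum=6
Position 3: rel=6, running sum=12
Position 4: rel=4, running sum=16
CG = 16

16


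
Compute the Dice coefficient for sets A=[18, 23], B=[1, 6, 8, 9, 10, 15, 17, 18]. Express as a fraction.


A intersect B = [18]
|A intersect B| = 1
|A| = 2, |B| = 8
Dice = 2*1 / (2+8)
= 2 / 10 = 1/5

1/5


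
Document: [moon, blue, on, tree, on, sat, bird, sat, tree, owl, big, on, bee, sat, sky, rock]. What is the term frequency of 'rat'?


Document has 16 words
Scanning for 'rat':
Term not found in document
Count = 0

0


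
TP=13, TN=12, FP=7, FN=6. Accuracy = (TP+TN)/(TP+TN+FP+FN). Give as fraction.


Accuracy = (TP + TN) / (TP + TN + FP + FN)
TP + TN = 13 + 12 = 25
Total = 13 + 12 + 7 + 6 = 38
Accuracy = 25 / 38 = 25/38

25/38


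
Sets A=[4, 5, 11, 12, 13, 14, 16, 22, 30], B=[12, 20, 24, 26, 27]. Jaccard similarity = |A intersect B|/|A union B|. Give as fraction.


A intersect B = [12]
|A intersect B| = 1
A union B = [4, 5, 11, 12, 13, 14, 16, 20, 22, 24, 26, 27, 30]
|A union B| = 13
Jaccard = 1/13 = 1/13

1/13


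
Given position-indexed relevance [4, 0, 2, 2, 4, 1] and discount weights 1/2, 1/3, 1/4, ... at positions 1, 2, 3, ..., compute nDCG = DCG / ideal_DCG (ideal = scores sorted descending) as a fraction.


Position discount weights w_i = 1/(i+1) for i=1..6:
Weights = [1/2, 1/3, 1/4, 1/5, 1/6, 1/7]
Actual relevance: [4, 0, 2, 2, 4, 1]
DCG = 4/2 + 0/3 + 2/4 + 2/5 + 4/6 + 1/7 = 779/210
Ideal relevance (sorted desc): [4, 4, 2, 2, 1, 0]
Ideal DCG = 4/2 + 4/3 + 2/4 + 2/5 + 1/6 + 0/7 = 22/5
nDCG = DCG / ideal_DCG = 779/210 / 22/5 = 779/924

779/924


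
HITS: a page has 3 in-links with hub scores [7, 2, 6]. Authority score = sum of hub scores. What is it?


Authority = sum of hub scores of in-linkers
In-link 1: hub score = 7
In-link 2: hub score = 2
In-link 3: hub score = 6
Authority = 7 + 2 + 6 = 15

15


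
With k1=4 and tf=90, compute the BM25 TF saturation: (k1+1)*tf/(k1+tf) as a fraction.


BM25 TF component = (k1+1)*tf / (k1+tf)
k1 = 4, tf = 90
Numerator = (4+1)*90 = 450
Denominator = 4 + 90 = 94
= 450/94 = 225/47

225/47


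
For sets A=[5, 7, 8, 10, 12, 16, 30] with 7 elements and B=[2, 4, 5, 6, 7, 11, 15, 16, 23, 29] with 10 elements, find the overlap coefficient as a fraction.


A intersect B = [5, 7, 16]
|A intersect B| = 3
min(|A|, |B|) = min(7, 10) = 7
Overlap = 3 / 7 = 3/7

3/7


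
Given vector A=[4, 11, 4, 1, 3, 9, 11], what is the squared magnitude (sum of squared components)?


|A|^2 = sum of squared components
A[0]^2 = 4^2 = 16
A[1]^2 = 11^2 = 121
A[2]^2 = 4^2 = 16
A[3]^2 = 1^2 = 1
A[4]^2 = 3^2 = 9
A[5]^2 = 9^2 = 81
A[6]^2 = 11^2 = 121
Sum = 16 + 121 + 16 + 1 + 9 + 81 + 121 = 365

365


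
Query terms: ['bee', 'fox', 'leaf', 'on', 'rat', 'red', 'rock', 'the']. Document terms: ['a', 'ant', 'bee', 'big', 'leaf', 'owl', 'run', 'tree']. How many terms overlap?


Query terms: ['bee', 'fox', 'leaf', 'on', 'rat', 'red', 'rock', 'the']
Document terms: ['a', 'ant', 'bee', 'big', 'leaf', 'owl', 'run', 'tree']
Common terms: ['bee', 'leaf']
Overlap count = 2

2


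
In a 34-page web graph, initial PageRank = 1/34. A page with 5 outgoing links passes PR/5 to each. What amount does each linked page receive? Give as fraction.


Initial PR = 1/34 = 1/34
Outlinks = 5
Contribution per link = PR / outlinks
= 1/34 / 5
= 1/170

1/170


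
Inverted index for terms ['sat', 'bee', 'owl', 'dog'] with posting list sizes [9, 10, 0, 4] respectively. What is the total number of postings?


Summing posting list sizes:
'sat': 9 postings
'bee': 10 postings
'owl': 0 postings
'dog': 4 postings
Total = 9 + 10 + 0 + 4 = 23

23


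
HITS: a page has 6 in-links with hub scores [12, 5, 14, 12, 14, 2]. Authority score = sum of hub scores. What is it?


Authority = sum of hub scores of in-linkers
In-link 1: hub score = 12
In-link 2: hub score = 5
In-link 3: hub score = 14
In-link 4: hub score = 12
In-link 5: hub score = 14
In-link 6: hub score = 2
Authority = 12 + 5 + 14 + 12 + 14 + 2 = 59

59


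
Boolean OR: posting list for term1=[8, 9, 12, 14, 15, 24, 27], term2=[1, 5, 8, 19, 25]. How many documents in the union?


Boolean OR: find union of posting lists
term1 docs: [8, 9, 12, 14, 15, 24, 27]
term2 docs: [1, 5, 8, 19, 25]
Union: [1, 5, 8, 9, 12, 14, 15, 19, 24, 25, 27]
|union| = 11

11


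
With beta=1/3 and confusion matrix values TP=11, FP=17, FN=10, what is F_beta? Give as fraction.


P = TP/(TP+FP) = 11/28 = 11/28
R = TP/(TP+FN) = 11/21 = 11/21
beta^2 = 1/3^2 = 1/9
(1 + beta^2) = 10/9
Numerator = (1+beta^2)*P*R = 605/2646
Denominator = beta^2*P + R = 11/252 + 11/21 = 143/252
F_beta = 110/273

110/273


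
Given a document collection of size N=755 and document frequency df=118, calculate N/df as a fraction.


IDF ratio = N / df
= 755 / 118
= 755/118

755/118


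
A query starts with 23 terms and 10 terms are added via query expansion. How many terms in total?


Original terms: 23
Expansion terms: 10
Total = 23 + 10 = 33

33


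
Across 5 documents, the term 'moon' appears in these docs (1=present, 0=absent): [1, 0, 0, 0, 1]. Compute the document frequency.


Checking each document for 'moon':
Doc 1: present
Doc 2: absent
Doc 3: absent
Doc 4: absent
Doc 5: present
df = sum of presences = 1 + 0 + 0 + 0 + 1 = 2

2


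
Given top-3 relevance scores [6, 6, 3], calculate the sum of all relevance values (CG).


Cumulative Gain = sum of relevance scores
Position 1: rel=6, running sum=6
Position 2: rel=6, running sum=12
Position 3: rel=3, running sum=15
CG = 15

15


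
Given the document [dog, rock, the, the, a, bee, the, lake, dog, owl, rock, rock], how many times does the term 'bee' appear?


Document has 12 words
Scanning for 'bee':
Found at positions: [5]
Count = 1

1


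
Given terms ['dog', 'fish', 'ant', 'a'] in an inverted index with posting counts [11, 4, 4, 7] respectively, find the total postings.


Summing posting list sizes:
'dog': 11 postings
'fish': 4 postings
'ant': 4 postings
'a': 7 postings
Total = 11 + 4 + 4 + 7 = 26

26


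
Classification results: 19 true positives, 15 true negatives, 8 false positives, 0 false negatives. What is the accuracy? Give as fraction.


Accuracy = (TP + TN) / (TP + TN + FP + FN)
TP + TN = 19 + 15 = 34
Total = 19 + 15 + 8 + 0 = 42
Accuracy = 34 / 42 = 17/21

17/21


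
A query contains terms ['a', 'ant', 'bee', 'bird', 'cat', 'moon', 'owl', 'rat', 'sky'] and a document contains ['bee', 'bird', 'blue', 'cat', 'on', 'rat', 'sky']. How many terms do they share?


Query terms: ['a', 'ant', 'bee', 'bird', 'cat', 'moon', 'owl', 'rat', 'sky']
Document terms: ['bee', 'bird', 'blue', 'cat', 'on', 'rat', 'sky']
Common terms: ['bee', 'bird', 'cat', 'rat', 'sky']
Overlap count = 5

5


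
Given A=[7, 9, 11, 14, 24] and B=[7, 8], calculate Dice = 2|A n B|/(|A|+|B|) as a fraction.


A intersect B = [7]
|A intersect B| = 1
|A| = 5, |B| = 2
Dice = 2*1 / (5+2)
= 2 / 7 = 2/7

2/7


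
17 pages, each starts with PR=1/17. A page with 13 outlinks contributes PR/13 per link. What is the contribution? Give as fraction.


Initial PR = 1/17 = 1/17
Outlinks = 13
Contribution per link = PR / outlinks
= 1/17 / 13
= 1/221

1/221


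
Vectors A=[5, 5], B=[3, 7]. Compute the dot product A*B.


Dot product = sum of element-wise products
A[0]*B[0] = 5*3 = 15
A[1]*B[1] = 5*7 = 35
Sum = 15 + 35 = 50

50


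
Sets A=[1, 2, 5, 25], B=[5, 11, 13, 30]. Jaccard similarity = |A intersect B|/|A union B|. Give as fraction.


A intersect B = [5]
|A intersect B| = 1
A union B = [1, 2, 5, 11, 13, 25, 30]
|A union B| = 7
Jaccard = 1/7 = 1/7

1/7


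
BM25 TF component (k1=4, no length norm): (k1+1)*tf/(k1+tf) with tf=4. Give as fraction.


BM25 TF component = (k1+1)*tf / (k1+tf)
k1 = 4, tf = 4
Numerator = (4+1)*4 = 20
Denominator = 4 + 4 = 8
= 20/8 = 5/2

5/2


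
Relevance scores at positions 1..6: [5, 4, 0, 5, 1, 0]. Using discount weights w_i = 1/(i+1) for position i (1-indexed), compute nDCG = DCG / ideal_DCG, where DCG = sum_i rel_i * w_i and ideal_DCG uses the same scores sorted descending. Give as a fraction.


Position discount weights w_i = 1/(i+1) for i=1..6:
Weights = [1/2, 1/3, 1/4, 1/5, 1/6, 1/7]
Actual relevance: [5, 4, 0, 5, 1, 0]
DCG = 5/2 + 4/3 + 0/4 + 5/5 + 1/6 + 0/7 = 5
Ideal relevance (sorted desc): [5, 5, 4, 1, 0, 0]
Ideal DCG = 5/2 + 5/3 + 4/4 + 1/5 + 0/6 + 0/7 = 161/30
nDCG = DCG / ideal_DCG = 5 / 161/30 = 150/161

150/161


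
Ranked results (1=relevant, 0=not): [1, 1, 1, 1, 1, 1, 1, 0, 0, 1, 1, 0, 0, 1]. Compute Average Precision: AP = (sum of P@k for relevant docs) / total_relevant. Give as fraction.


Computing P@k for each relevant position:
Position 1: relevant, P@1 = 1/1 = 1
Position 2: relevant, P@2 = 2/2 = 1
Position 3: relevant, P@3 = 3/3 = 1
Position 4: relevant, P@4 = 4/4 = 1
Position 5: relevant, P@5 = 5/5 = 1
Position 6: relevant, P@6 = 6/6 = 1
Position 7: relevant, P@7 = 7/7 = 1
Position 8: not relevant
Position 9: not relevant
Position 10: relevant, P@10 = 8/10 = 4/5
Position 11: relevant, P@11 = 9/11 = 9/11
Position 12: not relevant
Position 13: not relevant
Position 14: relevant, P@14 = 10/14 = 5/7
Sum of P@k = 1 + 1 + 1 + 1 + 1 + 1 + 1 + 4/5 + 9/11 + 5/7 = 3593/385
AP = 3593/385 / 10 = 3593/3850

3593/3850


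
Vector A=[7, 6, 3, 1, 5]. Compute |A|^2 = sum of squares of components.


|A|^2 = sum of squared components
A[0]^2 = 7^2 = 49
A[1]^2 = 6^2 = 36
A[2]^2 = 3^2 = 9
A[3]^2 = 1^2 = 1
A[4]^2 = 5^2 = 25
Sum = 49 + 36 + 9 + 1 + 25 = 120

120


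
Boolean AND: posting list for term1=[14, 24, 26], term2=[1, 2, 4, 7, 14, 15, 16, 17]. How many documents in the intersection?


Boolean AND: find intersection of posting lists
term1 docs: [14, 24, 26]
term2 docs: [1, 2, 4, 7, 14, 15, 16, 17]
Intersection: [14]
|intersection| = 1

1


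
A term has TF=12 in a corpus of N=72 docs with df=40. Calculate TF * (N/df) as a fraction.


TF * (N/df)
= 12 * (72/40)
= 12 * 9/5
= 108/5

108/5


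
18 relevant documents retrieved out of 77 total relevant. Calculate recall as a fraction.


Recall = retrieved_relevant / total_relevant
= 18 / 77
= 18 / (18 + 59)
= 18/77

18/77


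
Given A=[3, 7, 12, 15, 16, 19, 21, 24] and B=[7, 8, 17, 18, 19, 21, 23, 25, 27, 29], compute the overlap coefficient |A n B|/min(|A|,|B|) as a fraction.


A intersect B = [7, 19, 21]
|A intersect B| = 3
min(|A|, |B|) = min(8, 10) = 8
Overlap = 3 / 8 = 3/8

3/8


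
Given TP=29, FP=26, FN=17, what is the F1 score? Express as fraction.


F1 = 2 * P * R / (P + R)
P = TP/(TP+FP) = 29/55 = 29/55
R = TP/(TP+FN) = 29/46 = 29/46
2 * P * R = 2 * 29/55 * 29/46 = 841/1265
P + R = 29/55 + 29/46 = 2929/2530
F1 = 841/1265 / 2929/2530 = 58/101

58/101


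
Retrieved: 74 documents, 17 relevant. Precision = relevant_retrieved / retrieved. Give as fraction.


Precision = relevant_retrieved / total_retrieved
= 17 / 74
= 17 / (17 + 57)
= 17/74

17/74


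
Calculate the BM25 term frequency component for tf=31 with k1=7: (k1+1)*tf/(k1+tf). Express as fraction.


BM25 TF component = (k1+1)*tf / (k1+tf)
k1 = 7, tf = 31
Numerator = (7+1)*31 = 248
Denominator = 7 + 31 = 38
= 248/38 = 124/19

124/19


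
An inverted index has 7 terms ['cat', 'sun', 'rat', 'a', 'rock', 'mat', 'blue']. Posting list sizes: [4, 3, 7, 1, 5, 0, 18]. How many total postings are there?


Summing posting list sizes:
'cat': 4 postings
'sun': 3 postings
'rat': 7 postings
'a': 1 postings
'rock': 5 postings
'mat': 0 postings
'blue': 18 postings
Total = 4 + 3 + 7 + 1 + 5 + 0 + 18 = 38

38


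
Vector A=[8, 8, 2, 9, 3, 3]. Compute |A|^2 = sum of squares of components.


|A|^2 = sum of squared components
A[0]^2 = 8^2 = 64
A[1]^2 = 8^2 = 64
A[2]^2 = 2^2 = 4
A[3]^2 = 9^2 = 81
A[4]^2 = 3^2 = 9
A[5]^2 = 3^2 = 9
Sum = 64 + 64 + 4 + 81 + 9 + 9 = 231

231


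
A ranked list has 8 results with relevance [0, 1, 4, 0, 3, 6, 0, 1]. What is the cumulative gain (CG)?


Cumulative Gain = sum of relevance scores
Position 1: rel=0, running sum=0
Position 2: rel=1, running sum=1
Position 3: rel=4, running sum=5
Position 4: rel=0, running sum=5
Position 5: rel=3, running sum=8
Position 6: rel=6, running sum=14
Position 7: rel=0, running sum=14
Position 8: rel=1, running sum=15
CG = 15

15


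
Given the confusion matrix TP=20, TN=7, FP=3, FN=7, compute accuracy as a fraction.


Accuracy = (TP + TN) / (TP + TN + FP + FN)
TP + TN = 20 + 7 = 27
Total = 20 + 7 + 3 + 7 = 37
Accuracy = 27 / 37 = 27/37

27/37


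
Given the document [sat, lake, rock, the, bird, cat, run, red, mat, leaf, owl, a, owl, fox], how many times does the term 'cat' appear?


Document has 14 words
Scanning for 'cat':
Found at positions: [5]
Count = 1

1


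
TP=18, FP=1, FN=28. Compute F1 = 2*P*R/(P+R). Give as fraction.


F1 = 2 * P * R / (P + R)
P = TP/(TP+FP) = 18/19 = 18/19
R = TP/(TP+FN) = 18/46 = 9/23
2 * P * R = 2 * 18/19 * 9/23 = 324/437
P + R = 18/19 + 9/23 = 585/437
F1 = 324/437 / 585/437 = 36/65

36/65


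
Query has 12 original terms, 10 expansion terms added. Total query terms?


Original terms: 12
Expansion terms: 10
Total = 12 + 10 = 22

22


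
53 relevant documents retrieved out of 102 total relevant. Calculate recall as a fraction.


Recall = retrieved_relevant / total_relevant
= 53 / 102
= 53 / (53 + 49)
= 53/102

53/102


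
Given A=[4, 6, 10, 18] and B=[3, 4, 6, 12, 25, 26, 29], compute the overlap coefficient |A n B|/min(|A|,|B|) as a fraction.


A intersect B = [4, 6]
|A intersect B| = 2
min(|A|, |B|) = min(4, 7) = 4
Overlap = 2 / 4 = 1/2

1/2


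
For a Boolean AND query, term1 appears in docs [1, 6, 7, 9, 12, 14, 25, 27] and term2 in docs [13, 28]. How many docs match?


Boolean AND: find intersection of posting lists
term1 docs: [1, 6, 7, 9, 12, 14, 25, 27]
term2 docs: [13, 28]
Intersection: []
|intersection| = 0

0


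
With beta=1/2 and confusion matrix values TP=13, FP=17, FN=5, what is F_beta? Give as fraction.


P = TP/(TP+FP) = 13/30 = 13/30
R = TP/(TP+FN) = 13/18 = 13/18
beta^2 = 1/2^2 = 1/4
(1 + beta^2) = 5/4
Numerator = (1+beta^2)*P*R = 169/432
Denominator = beta^2*P + R = 13/120 + 13/18 = 299/360
F_beta = 65/138

65/138


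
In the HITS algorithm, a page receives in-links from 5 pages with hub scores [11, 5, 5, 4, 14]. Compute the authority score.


Authority = sum of hub scores of in-linkers
In-link 1: hub score = 11
In-link 2: hub score = 5
In-link 3: hub score = 5
In-link 4: hub score = 4
In-link 5: hub score = 14
Authority = 11 + 5 + 5 + 4 + 14 = 39

39


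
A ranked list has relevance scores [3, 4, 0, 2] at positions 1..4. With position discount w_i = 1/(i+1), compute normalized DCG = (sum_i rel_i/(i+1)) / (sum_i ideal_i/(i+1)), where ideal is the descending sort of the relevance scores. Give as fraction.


Position discount weights w_i = 1/(i+1) for i=1..4:
Weights = [1/2, 1/3, 1/4, 1/5]
Actual relevance: [3, 4, 0, 2]
DCG = 3/2 + 4/3 + 0/4 + 2/5 = 97/30
Ideal relevance (sorted desc): [4, 3, 2, 0]
Ideal DCG = 4/2 + 3/3 + 2/4 + 0/5 = 7/2
nDCG = DCG / ideal_DCG = 97/30 / 7/2 = 97/105

97/105


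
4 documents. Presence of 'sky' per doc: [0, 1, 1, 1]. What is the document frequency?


Checking each document for 'sky':
Doc 1: absent
Doc 2: present
Doc 3: present
Doc 4: present
df = sum of presences = 0 + 1 + 1 + 1 = 3

3


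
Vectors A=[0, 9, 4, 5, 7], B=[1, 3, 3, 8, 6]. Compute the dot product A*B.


Dot product = sum of element-wise products
A[0]*B[0] = 0*1 = 0
A[1]*B[1] = 9*3 = 27
A[2]*B[2] = 4*3 = 12
A[3]*B[3] = 5*8 = 40
A[4]*B[4] = 7*6 = 42
Sum = 0 + 27 + 12 + 40 + 42 = 121

121


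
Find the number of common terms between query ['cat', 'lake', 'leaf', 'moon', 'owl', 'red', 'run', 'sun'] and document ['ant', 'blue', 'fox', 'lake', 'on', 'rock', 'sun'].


Query terms: ['cat', 'lake', 'leaf', 'moon', 'owl', 'red', 'run', 'sun']
Document terms: ['ant', 'blue', 'fox', 'lake', 'on', 'rock', 'sun']
Common terms: ['lake', 'sun']
Overlap count = 2

2


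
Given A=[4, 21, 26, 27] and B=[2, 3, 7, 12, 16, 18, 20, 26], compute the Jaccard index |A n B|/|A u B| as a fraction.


A intersect B = [26]
|A intersect B| = 1
A union B = [2, 3, 4, 7, 12, 16, 18, 20, 21, 26, 27]
|A union B| = 11
Jaccard = 1/11 = 1/11

1/11


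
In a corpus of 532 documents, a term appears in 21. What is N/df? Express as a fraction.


IDF ratio = N / df
= 532 / 21
= 76/3

76/3


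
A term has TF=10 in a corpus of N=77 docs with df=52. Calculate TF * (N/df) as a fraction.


TF * (N/df)
= 10 * (77/52)
= 10 * 77/52
= 385/26

385/26


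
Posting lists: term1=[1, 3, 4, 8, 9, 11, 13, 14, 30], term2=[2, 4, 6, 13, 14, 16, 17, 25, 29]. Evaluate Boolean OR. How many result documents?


Boolean OR: find union of posting lists
term1 docs: [1, 3, 4, 8, 9, 11, 13, 14, 30]
term2 docs: [2, 4, 6, 13, 14, 16, 17, 25, 29]
Union: [1, 2, 3, 4, 6, 8, 9, 11, 13, 14, 16, 17, 25, 29, 30]
|union| = 15

15


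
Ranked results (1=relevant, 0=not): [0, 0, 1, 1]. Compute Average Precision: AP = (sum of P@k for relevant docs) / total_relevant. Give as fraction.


Computing P@k for each relevant position:
Position 1: not relevant
Position 2: not relevant
Position 3: relevant, P@3 = 1/3 = 1/3
Position 4: relevant, P@4 = 2/4 = 1/2
Sum of P@k = 1/3 + 1/2 = 5/6
AP = 5/6 / 2 = 5/12

5/12


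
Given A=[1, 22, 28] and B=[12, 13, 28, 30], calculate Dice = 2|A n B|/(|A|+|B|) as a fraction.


A intersect B = [28]
|A intersect B| = 1
|A| = 3, |B| = 4
Dice = 2*1 / (3+4)
= 2 / 7 = 2/7

2/7


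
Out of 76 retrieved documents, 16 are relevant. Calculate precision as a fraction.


Precision = relevant_retrieved / total_retrieved
= 16 / 76
= 16 / (16 + 60)
= 4/19

4/19


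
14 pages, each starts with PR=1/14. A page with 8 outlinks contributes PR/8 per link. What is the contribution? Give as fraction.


Initial PR = 1/14 = 1/14
Outlinks = 8
Contribution per link = PR / outlinks
= 1/14 / 8
= 1/112

1/112


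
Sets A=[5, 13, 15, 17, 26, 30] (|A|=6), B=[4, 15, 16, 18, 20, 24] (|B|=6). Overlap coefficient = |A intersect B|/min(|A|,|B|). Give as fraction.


A intersect B = [15]
|A intersect B| = 1
min(|A|, |B|) = min(6, 6) = 6
Overlap = 1 / 6 = 1/6

1/6


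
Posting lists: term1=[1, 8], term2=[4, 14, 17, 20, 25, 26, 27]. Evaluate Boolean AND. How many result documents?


Boolean AND: find intersection of posting lists
term1 docs: [1, 8]
term2 docs: [4, 14, 17, 20, 25, 26, 27]
Intersection: []
|intersection| = 0

0


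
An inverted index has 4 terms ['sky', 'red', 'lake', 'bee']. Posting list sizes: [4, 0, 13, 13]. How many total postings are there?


Summing posting list sizes:
'sky': 4 postings
'red': 0 postings
'lake': 13 postings
'bee': 13 postings
Total = 4 + 0 + 13 + 13 = 30

30


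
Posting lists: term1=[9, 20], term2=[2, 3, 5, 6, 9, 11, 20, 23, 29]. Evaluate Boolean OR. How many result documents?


Boolean OR: find union of posting lists
term1 docs: [9, 20]
term2 docs: [2, 3, 5, 6, 9, 11, 20, 23, 29]
Union: [2, 3, 5, 6, 9, 11, 20, 23, 29]
|union| = 9

9


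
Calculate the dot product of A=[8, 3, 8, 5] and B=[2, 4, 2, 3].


Dot product = sum of element-wise products
A[0]*B[0] = 8*2 = 16
A[1]*B[1] = 3*4 = 12
A[2]*B[2] = 8*2 = 16
A[3]*B[3] = 5*3 = 15
Sum = 16 + 12 + 16 + 15 = 59

59


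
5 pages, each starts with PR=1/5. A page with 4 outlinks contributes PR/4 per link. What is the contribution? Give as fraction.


Initial PR = 1/5 = 1/5
Outlinks = 4
Contribution per link = PR / outlinks
= 1/5 / 4
= 1/20

1/20


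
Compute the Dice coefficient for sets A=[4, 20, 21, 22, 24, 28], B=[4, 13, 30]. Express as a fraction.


A intersect B = [4]
|A intersect B| = 1
|A| = 6, |B| = 3
Dice = 2*1 / (6+3)
= 2 / 9 = 2/9

2/9


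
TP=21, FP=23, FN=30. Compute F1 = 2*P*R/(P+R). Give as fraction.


F1 = 2 * P * R / (P + R)
P = TP/(TP+FP) = 21/44 = 21/44
R = TP/(TP+FN) = 21/51 = 7/17
2 * P * R = 2 * 21/44 * 7/17 = 147/374
P + R = 21/44 + 7/17 = 665/748
F1 = 147/374 / 665/748 = 42/95

42/95


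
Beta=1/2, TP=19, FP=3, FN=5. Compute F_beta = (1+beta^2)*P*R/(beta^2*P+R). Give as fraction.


P = TP/(TP+FP) = 19/22 = 19/22
R = TP/(TP+FN) = 19/24 = 19/24
beta^2 = 1/2^2 = 1/4
(1 + beta^2) = 5/4
Numerator = (1+beta^2)*P*R = 1805/2112
Denominator = beta^2*P + R = 19/88 + 19/24 = 133/132
F_beta = 95/112

95/112
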